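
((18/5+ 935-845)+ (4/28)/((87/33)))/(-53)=-95059/53795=-1.77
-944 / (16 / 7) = -413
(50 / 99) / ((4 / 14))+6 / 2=472 / 99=4.77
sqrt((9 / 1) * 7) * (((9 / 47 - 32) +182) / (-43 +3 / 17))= -27693 * sqrt(7) / 2632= -27.84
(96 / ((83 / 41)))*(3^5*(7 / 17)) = 6695136 / 1411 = 4744.96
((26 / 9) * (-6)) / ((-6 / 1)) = 26 / 9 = 2.89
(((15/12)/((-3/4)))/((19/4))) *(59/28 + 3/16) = -1285/1596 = -0.81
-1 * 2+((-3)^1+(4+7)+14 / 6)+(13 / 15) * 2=151 / 15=10.07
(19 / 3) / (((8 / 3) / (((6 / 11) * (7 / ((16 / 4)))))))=399 / 176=2.27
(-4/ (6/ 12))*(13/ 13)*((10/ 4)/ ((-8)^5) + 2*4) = -524283/ 8192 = -64.00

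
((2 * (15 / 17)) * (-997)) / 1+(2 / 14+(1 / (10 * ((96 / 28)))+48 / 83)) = -4168871741 / 2370480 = -1758.66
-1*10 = -10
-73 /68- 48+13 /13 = -3269 /68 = -48.07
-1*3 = -3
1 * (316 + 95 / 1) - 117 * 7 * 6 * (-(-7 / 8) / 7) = -813 / 4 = -203.25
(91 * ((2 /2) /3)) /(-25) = -91 /75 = -1.21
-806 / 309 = -2.61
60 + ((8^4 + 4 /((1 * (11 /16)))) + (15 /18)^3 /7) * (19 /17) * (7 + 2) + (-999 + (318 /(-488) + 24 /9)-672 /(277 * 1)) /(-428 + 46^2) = 6170763384821225 /149341904096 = 41319.70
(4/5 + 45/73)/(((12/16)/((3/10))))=1034/1825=0.57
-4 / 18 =-2 / 9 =-0.22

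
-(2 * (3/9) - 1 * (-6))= -20/3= -6.67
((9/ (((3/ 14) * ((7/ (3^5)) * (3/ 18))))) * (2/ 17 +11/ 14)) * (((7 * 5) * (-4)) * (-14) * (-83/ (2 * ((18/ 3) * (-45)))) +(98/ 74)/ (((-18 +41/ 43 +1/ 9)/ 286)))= 4542942693870/ 2061233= 2203992.80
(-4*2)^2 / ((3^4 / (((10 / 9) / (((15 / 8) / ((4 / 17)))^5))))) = 0.00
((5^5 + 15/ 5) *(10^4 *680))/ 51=1251200000/ 3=417066666.67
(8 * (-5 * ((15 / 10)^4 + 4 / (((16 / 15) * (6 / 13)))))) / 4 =-1055 / 8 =-131.88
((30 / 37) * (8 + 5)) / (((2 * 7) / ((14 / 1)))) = 390 / 37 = 10.54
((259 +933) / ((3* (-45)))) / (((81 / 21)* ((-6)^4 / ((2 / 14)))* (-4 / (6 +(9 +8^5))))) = 4884667 / 2361960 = 2.07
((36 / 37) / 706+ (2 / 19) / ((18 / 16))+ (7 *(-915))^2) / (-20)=-2051201.25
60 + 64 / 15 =64.27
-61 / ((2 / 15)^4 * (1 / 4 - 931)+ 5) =-1029375 / 79411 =-12.96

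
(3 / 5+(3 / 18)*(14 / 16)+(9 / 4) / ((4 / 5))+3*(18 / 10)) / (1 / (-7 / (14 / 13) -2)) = -3655 / 48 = -76.15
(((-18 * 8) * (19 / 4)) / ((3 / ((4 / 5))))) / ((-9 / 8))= 2432 / 15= 162.13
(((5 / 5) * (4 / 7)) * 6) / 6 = 4 / 7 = 0.57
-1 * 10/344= -5/172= -0.03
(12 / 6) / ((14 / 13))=13 / 7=1.86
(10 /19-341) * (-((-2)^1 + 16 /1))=90566 /19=4766.63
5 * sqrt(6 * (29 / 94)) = 5 * sqrt(4089) / 47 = 6.80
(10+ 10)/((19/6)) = 120/19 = 6.32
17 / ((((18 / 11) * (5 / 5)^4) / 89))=16643 / 18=924.61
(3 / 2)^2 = 9 / 4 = 2.25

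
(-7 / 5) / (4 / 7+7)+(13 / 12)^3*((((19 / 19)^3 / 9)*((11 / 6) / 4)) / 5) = -17008301 / 98910720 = -0.17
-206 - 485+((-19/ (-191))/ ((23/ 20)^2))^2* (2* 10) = -7053180549011/ 10208879521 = -690.89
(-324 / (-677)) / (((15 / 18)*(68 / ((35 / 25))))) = 3402 / 287725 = 0.01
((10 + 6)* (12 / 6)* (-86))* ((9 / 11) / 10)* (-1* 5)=12384 / 11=1125.82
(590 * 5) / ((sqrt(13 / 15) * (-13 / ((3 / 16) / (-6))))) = 1475 * sqrt(195) / 2704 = 7.62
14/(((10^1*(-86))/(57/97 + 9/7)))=-636/20855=-0.03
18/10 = 1.80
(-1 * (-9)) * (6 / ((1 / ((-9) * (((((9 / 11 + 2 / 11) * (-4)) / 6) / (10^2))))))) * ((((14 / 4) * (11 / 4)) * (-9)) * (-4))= 56133 / 50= 1122.66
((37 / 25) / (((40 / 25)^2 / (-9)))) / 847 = -333 / 54208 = -0.01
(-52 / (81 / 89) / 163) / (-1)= 0.35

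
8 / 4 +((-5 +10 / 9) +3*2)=37 / 9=4.11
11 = 11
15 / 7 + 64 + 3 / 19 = 8818 / 133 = 66.30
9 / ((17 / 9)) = 81 / 17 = 4.76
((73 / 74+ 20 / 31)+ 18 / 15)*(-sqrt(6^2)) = -97437 / 5735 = -16.99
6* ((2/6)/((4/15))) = 15/2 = 7.50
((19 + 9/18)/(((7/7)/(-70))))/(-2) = 1365/2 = 682.50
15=15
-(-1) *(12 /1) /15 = 4 /5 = 0.80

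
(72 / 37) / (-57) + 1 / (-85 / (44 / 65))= -163532 / 3884075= -0.04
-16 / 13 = -1.23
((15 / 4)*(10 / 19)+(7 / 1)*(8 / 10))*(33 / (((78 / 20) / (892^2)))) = 12594565456 / 247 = 50990143.55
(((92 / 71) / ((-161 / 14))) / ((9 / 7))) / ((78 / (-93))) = 868 / 8307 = 0.10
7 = 7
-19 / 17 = -1.12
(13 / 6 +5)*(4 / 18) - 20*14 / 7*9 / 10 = -929 / 27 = -34.41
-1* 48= -48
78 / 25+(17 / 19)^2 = 35383 / 9025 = 3.92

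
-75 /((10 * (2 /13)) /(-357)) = 69615 /4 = 17403.75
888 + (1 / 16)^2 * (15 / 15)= 888.00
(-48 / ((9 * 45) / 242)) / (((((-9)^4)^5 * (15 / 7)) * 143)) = -2464 / 320050543209673650686325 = -0.00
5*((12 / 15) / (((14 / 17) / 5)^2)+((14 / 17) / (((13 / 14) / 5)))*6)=3037325 / 10829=280.48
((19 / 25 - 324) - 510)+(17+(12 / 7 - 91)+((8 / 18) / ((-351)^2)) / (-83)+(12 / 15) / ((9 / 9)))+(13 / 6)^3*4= -864.04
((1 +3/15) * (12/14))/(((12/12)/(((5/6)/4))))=3/14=0.21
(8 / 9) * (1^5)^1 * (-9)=-8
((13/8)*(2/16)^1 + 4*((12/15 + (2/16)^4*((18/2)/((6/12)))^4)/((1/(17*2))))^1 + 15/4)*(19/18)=2430841/640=3798.19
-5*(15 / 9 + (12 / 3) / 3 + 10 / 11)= -215 / 11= -19.55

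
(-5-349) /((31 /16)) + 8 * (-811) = -206792 /31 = -6670.71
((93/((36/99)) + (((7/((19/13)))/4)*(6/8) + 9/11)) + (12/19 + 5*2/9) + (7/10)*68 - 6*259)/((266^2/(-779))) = 7694769997/560387520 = 13.73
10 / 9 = 1.11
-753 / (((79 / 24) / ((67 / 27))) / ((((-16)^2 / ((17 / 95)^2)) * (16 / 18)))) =-2486655795200 / 616437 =-4033917.16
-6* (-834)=5004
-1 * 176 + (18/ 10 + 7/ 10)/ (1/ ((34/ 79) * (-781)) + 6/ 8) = -172.65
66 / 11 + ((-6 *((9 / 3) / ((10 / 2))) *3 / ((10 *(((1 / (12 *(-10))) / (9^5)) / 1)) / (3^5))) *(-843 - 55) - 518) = -8349686381488 / 5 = -1669937276297.60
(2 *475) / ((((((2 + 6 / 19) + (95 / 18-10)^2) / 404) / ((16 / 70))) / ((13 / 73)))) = 49143594240 / 77432341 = 634.66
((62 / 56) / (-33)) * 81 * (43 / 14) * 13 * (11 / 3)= -155961 / 392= -397.86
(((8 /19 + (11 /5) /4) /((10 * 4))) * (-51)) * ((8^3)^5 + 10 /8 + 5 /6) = -2648538793359074457 /60800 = -43561493311826.88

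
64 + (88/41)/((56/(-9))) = 18269/287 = 63.66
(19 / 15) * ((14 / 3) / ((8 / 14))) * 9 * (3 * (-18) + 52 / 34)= -415226 / 85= -4885.01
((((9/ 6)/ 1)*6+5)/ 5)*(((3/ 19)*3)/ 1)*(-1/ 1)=-126/ 95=-1.33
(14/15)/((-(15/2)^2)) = -56/3375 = -0.02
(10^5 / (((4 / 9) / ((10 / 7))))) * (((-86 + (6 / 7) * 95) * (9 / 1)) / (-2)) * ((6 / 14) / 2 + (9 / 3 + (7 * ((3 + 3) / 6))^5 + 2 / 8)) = 38126133000000 / 343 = 111154906705.54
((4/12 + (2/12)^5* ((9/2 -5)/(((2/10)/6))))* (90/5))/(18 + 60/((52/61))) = 11167/165456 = 0.07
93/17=5.47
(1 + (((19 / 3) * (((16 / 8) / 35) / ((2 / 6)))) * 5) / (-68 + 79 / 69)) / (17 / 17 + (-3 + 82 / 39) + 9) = 1157091 / 11463305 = 0.10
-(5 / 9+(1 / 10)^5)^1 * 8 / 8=-500009 / 900000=-0.56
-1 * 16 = -16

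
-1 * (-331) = 331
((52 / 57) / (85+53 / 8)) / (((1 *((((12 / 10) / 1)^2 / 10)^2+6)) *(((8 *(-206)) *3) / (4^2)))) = -0.00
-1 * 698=-698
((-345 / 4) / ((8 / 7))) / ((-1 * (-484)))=-2415 / 15488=-0.16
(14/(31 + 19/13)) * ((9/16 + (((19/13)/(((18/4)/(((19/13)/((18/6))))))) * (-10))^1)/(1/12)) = -521171/98748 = -5.28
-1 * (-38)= 38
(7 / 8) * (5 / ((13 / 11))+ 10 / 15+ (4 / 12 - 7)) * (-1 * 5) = 805 / 104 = 7.74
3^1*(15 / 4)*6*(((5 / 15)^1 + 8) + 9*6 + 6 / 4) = 17235 / 4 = 4308.75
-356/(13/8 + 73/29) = -82592/961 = -85.94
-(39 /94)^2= -1521 /8836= -0.17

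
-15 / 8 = -1.88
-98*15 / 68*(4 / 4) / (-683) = 0.03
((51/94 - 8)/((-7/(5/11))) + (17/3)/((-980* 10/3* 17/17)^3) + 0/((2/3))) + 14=7047981835920899/486596264000000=14.48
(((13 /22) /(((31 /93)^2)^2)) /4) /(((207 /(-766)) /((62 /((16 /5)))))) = -6945705 /8096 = -857.92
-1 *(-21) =21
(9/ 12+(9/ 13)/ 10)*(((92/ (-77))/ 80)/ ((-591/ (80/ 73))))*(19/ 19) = 1633/ 71976905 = 0.00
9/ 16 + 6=105/ 16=6.56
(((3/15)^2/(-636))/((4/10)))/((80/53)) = -1/9600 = -0.00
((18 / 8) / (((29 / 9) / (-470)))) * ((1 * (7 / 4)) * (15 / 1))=-8614.98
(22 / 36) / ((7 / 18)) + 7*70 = 3441 / 7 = 491.57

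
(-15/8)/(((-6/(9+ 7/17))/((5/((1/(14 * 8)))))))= 28000/17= 1647.06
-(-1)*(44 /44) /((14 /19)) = 19 /14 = 1.36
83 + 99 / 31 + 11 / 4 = 11029 / 124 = 88.94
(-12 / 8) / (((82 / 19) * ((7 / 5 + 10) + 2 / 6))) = -855 / 28864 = -0.03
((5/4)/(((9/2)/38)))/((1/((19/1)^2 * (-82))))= -2812190/9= -312465.56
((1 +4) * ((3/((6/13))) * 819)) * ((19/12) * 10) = 1685775/4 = 421443.75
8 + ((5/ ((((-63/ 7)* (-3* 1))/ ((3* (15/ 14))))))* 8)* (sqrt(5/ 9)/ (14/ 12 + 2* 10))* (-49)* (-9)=8 + 4200* sqrt(5)/ 127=81.95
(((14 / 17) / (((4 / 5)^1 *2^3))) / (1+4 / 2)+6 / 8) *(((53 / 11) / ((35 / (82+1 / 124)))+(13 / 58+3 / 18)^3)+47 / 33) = 259806077437217 / 25652537507520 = 10.13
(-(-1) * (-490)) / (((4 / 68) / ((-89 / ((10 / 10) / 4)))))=2965480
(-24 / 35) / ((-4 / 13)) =78 / 35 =2.23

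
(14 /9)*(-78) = -364 /3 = -121.33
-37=-37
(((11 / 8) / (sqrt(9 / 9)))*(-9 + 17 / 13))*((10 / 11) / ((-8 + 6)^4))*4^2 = -125 / 13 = -9.62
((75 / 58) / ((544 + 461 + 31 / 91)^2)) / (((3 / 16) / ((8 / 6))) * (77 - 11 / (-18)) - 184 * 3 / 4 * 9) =-9937200 / 9561931447721759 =-0.00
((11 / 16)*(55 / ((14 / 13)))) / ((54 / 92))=180895 / 3024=59.82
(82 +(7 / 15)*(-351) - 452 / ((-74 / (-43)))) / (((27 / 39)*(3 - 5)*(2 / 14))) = 1932931 / 1110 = 1741.38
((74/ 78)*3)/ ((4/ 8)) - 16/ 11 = 606/ 143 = 4.24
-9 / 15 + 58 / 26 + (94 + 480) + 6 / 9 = 112378 / 195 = 576.30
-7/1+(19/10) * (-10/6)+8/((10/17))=3.43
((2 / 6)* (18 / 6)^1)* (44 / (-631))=-44 / 631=-0.07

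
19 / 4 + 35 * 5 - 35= 579 / 4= 144.75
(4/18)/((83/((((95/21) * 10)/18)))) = 950/141183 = 0.01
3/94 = 0.03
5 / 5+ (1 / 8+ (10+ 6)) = 137 / 8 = 17.12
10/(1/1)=10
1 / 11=0.09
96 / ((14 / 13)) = 624 / 7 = 89.14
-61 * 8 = -488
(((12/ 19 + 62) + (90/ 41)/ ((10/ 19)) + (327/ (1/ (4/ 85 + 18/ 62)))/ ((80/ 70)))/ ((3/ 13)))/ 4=176.95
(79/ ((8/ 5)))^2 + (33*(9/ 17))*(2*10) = 3032585/ 1088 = 2787.30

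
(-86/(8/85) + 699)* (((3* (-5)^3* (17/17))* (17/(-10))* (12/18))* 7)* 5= -12777625/4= -3194406.25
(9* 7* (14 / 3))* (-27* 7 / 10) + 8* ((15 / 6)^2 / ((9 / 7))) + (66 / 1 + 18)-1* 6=-5439.71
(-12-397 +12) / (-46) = 397 / 46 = 8.63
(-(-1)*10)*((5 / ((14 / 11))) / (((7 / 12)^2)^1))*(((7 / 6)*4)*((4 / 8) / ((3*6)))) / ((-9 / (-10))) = 22000 / 1323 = 16.63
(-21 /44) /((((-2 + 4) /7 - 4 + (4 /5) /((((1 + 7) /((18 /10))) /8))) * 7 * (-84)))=-0.00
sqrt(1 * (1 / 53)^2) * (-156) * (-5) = 780 / 53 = 14.72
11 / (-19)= -11 / 19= -0.58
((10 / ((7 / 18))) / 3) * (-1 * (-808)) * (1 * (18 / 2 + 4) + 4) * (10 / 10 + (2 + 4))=824160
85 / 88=0.97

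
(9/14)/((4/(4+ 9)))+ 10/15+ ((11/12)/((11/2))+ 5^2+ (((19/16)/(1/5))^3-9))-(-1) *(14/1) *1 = 20836747/86016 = 242.24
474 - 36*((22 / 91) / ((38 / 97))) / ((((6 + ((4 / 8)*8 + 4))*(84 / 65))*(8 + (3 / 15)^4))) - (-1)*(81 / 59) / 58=8808312950413 / 18588028529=473.87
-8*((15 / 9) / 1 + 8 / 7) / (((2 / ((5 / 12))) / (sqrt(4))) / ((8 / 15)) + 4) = -944 / 357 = -2.64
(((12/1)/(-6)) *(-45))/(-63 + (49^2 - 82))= 15/376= 0.04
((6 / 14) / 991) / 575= 3 / 3988775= 0.00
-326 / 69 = -4.72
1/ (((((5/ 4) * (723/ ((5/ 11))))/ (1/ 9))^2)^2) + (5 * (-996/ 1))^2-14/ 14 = 650957500737216546068125615/ 26247864025785091041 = 24800399.00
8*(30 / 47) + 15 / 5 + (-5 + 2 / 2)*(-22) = 4517 / 47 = 96.11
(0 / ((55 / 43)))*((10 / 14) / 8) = 0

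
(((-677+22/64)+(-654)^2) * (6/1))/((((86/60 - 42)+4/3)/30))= -9224049825/4708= -1959228.93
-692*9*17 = -105876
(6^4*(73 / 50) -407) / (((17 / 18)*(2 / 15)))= 1002483 / 85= 11793.92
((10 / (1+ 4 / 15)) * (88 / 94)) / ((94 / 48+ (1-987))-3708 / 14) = -221760 / 37472959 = -0.01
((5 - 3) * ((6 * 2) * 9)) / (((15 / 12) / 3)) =2592 / 5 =518.40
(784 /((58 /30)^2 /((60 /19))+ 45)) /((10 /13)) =13759200 /623479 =22.07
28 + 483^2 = 233317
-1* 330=-330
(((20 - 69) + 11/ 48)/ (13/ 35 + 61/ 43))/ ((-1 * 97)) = 3523205/ 12543264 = 0.28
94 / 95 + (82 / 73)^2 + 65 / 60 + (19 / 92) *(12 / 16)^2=7714574431 / 2235622080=3.45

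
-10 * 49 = -490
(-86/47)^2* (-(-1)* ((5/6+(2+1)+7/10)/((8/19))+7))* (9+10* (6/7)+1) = 51246884/46389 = 1104.72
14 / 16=7 / 8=0.88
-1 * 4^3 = -64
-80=-80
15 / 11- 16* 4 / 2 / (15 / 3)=-277 / 55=-5.04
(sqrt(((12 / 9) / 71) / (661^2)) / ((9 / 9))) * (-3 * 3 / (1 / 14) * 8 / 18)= -112 * sqrt(213) / 140793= -0.01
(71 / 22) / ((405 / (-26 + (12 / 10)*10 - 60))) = -2627 / 4455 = -0.59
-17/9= -1.89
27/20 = 1.35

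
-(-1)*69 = 69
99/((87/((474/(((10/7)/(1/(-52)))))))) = -7.26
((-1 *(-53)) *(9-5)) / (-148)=-53 / 37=-1.43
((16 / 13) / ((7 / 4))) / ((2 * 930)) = 16 / 42315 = 0.00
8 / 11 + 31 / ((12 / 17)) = 5893 / 132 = 44.64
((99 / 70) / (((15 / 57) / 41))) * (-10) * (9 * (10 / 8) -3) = -2544993 / 140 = -18178.52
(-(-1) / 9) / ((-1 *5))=-1 / 45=-0.02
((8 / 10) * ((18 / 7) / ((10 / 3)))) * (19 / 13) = 2052 / 2275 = 0.90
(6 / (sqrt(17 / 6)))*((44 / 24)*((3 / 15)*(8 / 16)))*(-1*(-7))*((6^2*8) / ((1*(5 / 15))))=33264*sqrt(102) / 85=3952.35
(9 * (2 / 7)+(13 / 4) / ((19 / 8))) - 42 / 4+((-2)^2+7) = 1181 / 266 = 4.44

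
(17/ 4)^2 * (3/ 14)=3.87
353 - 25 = 328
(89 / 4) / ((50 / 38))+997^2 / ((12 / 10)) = 248507323 / 300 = 828357.74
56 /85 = 0.66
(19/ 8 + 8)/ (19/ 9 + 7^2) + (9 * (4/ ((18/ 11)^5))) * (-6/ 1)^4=1185395867/ 298080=3976.77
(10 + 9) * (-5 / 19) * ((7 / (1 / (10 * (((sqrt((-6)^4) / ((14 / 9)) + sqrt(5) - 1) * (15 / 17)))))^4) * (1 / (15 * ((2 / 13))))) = -671920835625000000 / 28647703 - 16505116875000000 * sqrt(5) / 4092529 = -32472648113.83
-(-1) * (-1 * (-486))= 486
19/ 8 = 2.38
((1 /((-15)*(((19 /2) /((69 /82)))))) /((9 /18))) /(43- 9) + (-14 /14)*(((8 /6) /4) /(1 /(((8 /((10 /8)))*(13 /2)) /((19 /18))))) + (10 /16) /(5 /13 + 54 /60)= -559559297 /44231620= -12.65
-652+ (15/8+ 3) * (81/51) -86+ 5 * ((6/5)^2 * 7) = -462303/680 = -679.86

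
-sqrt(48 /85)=-4*sqrt(255) /85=-0.75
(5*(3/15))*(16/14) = 8/7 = 1.14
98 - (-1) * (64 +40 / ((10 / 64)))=418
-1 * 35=-35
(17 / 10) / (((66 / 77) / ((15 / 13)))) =119 / 52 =2.29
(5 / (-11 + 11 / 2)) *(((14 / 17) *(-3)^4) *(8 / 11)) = -90720 / 2057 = -44.10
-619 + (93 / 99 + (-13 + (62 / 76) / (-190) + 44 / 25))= -749690927 / 1191300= -629.30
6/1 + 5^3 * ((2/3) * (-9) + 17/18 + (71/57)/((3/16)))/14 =32201/1596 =20.18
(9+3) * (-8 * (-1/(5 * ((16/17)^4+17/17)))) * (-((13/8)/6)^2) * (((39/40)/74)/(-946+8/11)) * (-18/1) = -6055356021/30584588470400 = -0.00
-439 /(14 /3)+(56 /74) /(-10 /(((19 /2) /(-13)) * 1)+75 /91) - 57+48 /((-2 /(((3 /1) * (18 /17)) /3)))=-38973352379 /220898510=-176.43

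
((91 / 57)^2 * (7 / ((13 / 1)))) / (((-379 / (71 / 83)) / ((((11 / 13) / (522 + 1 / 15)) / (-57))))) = 1339415 / 15206800156677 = 0.00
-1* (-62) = 62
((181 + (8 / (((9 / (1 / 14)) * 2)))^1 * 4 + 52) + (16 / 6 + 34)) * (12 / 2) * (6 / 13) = 67988 / 91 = 747.12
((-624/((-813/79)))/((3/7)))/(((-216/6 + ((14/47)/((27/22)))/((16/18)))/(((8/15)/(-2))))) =3326848/3150375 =1.06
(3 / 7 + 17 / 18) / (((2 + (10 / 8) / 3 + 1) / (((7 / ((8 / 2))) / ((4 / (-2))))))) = -173 / 492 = -0.35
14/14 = 1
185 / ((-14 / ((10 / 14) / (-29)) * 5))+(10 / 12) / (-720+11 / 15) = 980220 / 15331169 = 0.06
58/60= 29/30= 0.97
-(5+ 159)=-164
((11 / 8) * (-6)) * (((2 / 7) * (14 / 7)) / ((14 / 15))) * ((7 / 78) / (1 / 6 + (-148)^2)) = -99 / 4783870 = -0.00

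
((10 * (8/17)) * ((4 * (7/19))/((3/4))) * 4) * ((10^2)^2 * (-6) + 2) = -2150328320/969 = -2219121.07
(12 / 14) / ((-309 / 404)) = -808 / 721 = -1.12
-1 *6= -6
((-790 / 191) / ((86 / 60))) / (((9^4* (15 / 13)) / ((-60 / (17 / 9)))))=410800 / 33927903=0.01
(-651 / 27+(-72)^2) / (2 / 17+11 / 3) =789463 / 579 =1363.49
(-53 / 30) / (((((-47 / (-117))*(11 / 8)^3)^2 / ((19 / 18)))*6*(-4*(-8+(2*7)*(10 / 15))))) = 1045604352 / 19566891245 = 0.05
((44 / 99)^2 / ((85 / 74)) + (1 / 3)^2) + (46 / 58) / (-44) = 2328569 / 8785260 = 0.27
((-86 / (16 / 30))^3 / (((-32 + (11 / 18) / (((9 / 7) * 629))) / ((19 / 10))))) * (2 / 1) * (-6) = -155854612451925 / 52170544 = -2987406.31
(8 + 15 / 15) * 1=9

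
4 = 4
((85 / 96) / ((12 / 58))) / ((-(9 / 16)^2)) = -13.53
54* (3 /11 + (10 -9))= 756 /11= 68.73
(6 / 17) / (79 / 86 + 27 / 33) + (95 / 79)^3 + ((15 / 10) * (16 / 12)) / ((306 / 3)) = 81047554544 / 41313216927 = 1.96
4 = 4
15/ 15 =1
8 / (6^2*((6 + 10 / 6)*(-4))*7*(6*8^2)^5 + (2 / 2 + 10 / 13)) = -104 / 838815771562868713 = -0.00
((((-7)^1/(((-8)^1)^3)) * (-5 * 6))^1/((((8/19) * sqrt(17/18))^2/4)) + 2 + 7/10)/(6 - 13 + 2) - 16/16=365309/870400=0.42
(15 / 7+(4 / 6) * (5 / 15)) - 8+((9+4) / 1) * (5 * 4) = 16025 / 63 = 254.37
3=3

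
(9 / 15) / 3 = 1 / 5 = 0.20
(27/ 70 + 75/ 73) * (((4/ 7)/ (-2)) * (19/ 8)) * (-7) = 137199/ 20440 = 6.71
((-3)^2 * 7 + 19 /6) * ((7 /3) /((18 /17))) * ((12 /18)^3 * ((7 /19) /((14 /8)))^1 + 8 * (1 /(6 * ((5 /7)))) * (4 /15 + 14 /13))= 5061520534 /13504725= 374.80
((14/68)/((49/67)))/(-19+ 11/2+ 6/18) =-201/9401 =-0.02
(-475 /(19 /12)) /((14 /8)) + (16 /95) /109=-12425888 /72485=-171.43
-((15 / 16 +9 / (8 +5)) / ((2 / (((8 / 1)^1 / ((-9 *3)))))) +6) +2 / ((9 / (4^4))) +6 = 26737 / 468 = 57.13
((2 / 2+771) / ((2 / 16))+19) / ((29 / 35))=216825 / 29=7476.72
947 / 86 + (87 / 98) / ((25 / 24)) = 11.86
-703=-703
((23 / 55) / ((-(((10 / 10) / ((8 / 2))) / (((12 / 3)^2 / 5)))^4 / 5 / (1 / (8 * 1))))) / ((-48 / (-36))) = -36175872 / 6875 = -5261.95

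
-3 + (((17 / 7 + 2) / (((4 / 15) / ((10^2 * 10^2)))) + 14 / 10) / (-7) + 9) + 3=-5810344 / 245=-23715.69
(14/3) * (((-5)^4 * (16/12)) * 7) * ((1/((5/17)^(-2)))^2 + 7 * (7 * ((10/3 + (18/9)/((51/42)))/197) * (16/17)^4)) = 201375405595000/7552219383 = 26664.40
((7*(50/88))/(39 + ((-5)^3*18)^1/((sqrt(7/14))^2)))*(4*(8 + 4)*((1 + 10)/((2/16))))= -5600/1487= -3.77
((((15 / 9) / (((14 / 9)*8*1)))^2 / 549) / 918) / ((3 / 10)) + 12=12643900541 / 1053658368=12.00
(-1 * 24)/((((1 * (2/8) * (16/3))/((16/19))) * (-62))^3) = 5184/204336469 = 0.00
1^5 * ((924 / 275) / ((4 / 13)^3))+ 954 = 1069.34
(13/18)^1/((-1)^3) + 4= 59/18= 3.28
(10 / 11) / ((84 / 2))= 5 / 231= 0.02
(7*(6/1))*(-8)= -336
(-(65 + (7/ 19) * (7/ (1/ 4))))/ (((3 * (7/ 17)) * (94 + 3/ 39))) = -105417/ 162659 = -0.65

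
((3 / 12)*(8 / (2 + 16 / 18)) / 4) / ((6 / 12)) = 9 / 26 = 0.35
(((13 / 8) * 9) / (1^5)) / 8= 117 / 64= 1.83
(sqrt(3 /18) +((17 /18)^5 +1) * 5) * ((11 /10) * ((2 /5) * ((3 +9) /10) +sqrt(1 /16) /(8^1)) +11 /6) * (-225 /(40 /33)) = -418620420295 /107495424 - 1897401 * sqrt(6) /25600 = -4075.86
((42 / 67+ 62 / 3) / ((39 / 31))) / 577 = 0.03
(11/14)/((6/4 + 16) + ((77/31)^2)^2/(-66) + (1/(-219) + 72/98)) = 15573334623/349901079068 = 0.04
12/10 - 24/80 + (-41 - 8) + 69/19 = -8449/190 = -44.47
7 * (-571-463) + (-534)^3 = -152280542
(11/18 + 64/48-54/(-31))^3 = 8703679193/173741112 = 50.10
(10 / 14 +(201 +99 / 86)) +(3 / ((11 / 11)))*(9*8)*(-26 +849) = 107138461 / 602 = 177970.87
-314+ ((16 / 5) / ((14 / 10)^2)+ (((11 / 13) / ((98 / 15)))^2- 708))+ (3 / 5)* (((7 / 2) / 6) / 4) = -33119290157 / 32461520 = -1020.26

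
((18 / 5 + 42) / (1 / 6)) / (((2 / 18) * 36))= 342 / 5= 68.40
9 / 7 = 1.29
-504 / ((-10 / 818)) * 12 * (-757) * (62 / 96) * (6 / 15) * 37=-89491779972 / 25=-3579671198.88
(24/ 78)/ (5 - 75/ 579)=193/ 3055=0.06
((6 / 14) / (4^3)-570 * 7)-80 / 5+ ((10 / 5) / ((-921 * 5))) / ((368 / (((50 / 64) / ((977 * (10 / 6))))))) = -49523234227787 / 12362285824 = -4005.99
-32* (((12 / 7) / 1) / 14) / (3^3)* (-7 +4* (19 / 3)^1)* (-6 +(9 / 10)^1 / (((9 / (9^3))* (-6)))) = 21296 / 441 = 48.29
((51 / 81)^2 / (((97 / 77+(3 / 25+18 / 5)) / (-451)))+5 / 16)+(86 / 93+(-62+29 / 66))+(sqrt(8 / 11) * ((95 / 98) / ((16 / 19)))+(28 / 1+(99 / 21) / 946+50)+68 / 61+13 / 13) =-5638084013733335 / 350030307532752+1805 * sqrt(22) / 8624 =-15.13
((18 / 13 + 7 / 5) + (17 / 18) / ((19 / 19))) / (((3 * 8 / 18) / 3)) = 4363 / 520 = 8.39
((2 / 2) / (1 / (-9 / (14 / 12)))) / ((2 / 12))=-324 / 7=-46.29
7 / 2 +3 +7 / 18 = 6.89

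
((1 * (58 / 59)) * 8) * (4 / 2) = 928 / 59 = 15.73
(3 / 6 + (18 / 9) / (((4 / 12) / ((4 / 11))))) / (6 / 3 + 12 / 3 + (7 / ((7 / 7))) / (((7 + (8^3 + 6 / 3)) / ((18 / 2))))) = 30739 / 70158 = 0.44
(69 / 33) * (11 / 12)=23 / 12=1.92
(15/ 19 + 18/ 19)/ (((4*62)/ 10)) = 0.07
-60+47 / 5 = -253 / 5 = -50.60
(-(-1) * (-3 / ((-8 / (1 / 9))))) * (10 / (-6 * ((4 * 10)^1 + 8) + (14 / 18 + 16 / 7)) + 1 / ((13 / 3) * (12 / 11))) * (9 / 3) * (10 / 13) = 823505 / 48539504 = 0.02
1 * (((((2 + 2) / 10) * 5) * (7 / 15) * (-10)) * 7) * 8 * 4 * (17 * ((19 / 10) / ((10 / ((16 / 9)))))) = -8103424 / 675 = -12005.07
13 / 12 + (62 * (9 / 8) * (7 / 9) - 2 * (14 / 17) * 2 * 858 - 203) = -151675 / 51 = -2974.02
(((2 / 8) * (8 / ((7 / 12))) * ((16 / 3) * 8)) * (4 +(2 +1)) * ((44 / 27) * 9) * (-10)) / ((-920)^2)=-1408 / 7935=-0.18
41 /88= 0.47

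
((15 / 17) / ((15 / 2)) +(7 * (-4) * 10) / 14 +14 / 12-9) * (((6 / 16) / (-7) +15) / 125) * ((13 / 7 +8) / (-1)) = 54422577 / 1666000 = 32.67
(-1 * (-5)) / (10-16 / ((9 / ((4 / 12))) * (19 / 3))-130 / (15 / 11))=-855 / 14608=-0.06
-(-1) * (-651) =-651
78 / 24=13 / 4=3.25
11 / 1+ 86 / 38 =13.26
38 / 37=1.03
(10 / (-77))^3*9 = -9000 / 456533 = -0.02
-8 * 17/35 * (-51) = 6936/35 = 198.17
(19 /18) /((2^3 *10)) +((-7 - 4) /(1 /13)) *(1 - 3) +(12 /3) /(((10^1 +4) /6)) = 287.73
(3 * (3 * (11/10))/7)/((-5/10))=-99/35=-2.83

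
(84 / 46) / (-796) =-21 / 9154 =-0.00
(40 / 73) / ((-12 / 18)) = -60 / 73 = -0.82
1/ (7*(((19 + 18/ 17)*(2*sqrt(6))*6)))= 17*sqrt(6)/ 171864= 0.00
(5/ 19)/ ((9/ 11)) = 55/ 171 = 0.32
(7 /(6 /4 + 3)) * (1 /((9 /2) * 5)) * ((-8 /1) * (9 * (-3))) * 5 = 224 /3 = 74.67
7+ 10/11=87/11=7.91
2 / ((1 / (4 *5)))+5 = 45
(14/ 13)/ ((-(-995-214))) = 14/ 15717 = 0.00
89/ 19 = 4.68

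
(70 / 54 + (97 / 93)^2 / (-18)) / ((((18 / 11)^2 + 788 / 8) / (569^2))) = 7537324759481 / 1905936885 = 3954.66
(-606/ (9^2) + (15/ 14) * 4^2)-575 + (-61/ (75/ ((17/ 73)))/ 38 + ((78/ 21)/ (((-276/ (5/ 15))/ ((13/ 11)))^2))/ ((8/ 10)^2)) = -91067416945138793/ 161083308355200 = -565.34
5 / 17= 0.29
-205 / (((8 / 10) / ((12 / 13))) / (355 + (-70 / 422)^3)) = -10254518087250 / 122121103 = -83970.07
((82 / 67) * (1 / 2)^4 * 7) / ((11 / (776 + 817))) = 457191 / 5896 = 77.54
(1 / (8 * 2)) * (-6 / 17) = -3 / 136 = -0.02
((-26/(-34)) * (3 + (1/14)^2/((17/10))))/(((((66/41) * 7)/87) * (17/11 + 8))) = 1.86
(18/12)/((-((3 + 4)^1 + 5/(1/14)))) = -3/154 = -0.02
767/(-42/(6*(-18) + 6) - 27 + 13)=-13039/231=-56.45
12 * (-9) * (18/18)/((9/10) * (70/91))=-156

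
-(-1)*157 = 157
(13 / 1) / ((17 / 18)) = 13.76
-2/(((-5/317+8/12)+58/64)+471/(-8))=60864/1744297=0.03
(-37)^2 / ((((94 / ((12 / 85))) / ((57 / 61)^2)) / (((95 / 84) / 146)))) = 84509739 / 6076973476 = 0.01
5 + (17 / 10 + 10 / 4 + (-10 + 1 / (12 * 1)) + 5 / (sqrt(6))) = -43 / 60 + 5 * sqrt(6) / 6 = 1.32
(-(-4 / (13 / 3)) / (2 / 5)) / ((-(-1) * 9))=10 / 39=0.26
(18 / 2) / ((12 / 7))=21 / 4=5.25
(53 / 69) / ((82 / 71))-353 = -1993511 / 5658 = -352.33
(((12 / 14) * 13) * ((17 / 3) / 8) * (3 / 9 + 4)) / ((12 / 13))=37.05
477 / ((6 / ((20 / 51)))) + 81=1907 / 17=112.18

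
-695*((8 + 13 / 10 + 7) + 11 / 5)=-25715 / 2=-12857.50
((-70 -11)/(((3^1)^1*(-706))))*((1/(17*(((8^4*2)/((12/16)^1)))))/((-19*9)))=-9/7472349184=-0.00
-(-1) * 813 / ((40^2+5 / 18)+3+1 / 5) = 73170 / 144313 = 0.51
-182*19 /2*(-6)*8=82992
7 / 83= 0.08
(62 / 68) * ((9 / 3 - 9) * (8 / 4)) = -186 / 17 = -10.94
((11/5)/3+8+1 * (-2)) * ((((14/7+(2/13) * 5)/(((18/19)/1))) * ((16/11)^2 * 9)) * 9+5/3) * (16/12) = 958194676/212355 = 4512.23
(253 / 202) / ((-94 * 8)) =-253 / 151904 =-0.00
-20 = -20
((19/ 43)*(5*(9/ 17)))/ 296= 0.00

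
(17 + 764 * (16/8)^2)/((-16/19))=-58387/16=-3649.19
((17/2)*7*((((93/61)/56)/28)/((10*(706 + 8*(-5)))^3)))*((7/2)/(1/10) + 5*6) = 6851/538194527539200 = 0.00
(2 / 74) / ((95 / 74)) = 2 / 95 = 0.02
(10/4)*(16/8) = 5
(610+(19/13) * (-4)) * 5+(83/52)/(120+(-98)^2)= 1527446003/505648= 3020.77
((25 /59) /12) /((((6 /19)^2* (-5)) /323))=-583015 /25488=-22.87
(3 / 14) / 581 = 3 / 8134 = 0.00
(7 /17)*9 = 63 /17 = 3.71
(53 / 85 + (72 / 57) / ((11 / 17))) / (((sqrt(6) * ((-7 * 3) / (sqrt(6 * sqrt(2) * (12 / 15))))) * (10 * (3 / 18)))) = -91514 * 2^(1 / 4) * sqrt(5) / 3108875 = -0.08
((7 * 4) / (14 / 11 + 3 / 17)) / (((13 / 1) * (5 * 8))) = 1309 / 35230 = 0.04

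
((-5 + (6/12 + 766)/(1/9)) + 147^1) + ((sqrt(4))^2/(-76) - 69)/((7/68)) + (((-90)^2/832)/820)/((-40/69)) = 6369.68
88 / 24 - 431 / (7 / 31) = -1905.05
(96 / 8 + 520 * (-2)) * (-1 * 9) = 9252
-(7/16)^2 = -49/256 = -0.19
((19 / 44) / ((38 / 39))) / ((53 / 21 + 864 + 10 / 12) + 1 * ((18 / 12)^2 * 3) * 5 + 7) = 273 / 559394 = 0.00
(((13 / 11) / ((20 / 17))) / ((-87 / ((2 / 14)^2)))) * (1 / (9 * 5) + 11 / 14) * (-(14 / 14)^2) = 112489 / 590851800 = 0.00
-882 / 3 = -294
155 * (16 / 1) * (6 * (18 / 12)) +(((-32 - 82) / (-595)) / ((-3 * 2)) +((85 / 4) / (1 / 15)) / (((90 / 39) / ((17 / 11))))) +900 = 1226974603 / 52360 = 23433.43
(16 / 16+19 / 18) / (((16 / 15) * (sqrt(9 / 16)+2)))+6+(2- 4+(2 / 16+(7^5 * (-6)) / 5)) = -13307959 / 660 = -20163.57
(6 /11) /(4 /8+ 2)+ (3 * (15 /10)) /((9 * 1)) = 79 /110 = 0.72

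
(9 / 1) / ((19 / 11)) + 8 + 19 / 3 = 1114 / 57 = 19.54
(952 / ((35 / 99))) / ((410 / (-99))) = -666468 / 1025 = -650.21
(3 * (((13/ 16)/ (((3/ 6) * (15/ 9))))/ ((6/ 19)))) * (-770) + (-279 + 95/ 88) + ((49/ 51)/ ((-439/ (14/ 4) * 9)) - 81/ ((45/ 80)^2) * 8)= -20963863675/ 2216511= -9458.05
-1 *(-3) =3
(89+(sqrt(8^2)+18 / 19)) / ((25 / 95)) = 1861 / 5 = 372.20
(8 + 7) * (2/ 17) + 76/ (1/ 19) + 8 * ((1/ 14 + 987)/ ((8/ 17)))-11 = 4335165/ 238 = 18214.98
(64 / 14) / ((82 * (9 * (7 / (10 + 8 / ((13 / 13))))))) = 32 / 2009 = 0.02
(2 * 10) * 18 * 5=1800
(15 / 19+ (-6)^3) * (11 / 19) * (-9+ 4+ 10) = -224895 / 361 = -622.98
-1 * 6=-6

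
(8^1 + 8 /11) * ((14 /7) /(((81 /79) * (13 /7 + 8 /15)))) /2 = 88480 /24849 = 3.56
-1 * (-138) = 138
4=4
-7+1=-6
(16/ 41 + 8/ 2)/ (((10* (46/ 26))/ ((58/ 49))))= 13572/ 46207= 0.29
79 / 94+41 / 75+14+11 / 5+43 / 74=2369584 / 130425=18.17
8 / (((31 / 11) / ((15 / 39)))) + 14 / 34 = 10301 / 6851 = 1.50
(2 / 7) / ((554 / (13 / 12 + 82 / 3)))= 341 / 23268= 0.01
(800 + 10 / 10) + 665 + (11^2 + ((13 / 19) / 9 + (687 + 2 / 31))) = 2274.14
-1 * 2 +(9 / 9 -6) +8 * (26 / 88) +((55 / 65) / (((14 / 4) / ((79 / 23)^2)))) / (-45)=-111989327 / 23828805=-4.70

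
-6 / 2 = -3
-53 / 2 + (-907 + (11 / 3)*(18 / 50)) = -46609 / 50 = -932.18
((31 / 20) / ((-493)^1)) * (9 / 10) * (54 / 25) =-7533 / 1232500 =-0.01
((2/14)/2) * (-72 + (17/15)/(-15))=-16217/3150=-5.15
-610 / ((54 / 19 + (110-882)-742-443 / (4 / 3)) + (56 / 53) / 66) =81083640 / 245031023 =0.33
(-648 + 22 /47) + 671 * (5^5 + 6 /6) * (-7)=-690123068 /47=-14683469.53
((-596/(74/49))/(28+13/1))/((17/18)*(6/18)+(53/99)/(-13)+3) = -112756644/38348243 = -2.94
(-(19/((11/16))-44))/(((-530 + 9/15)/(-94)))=2.91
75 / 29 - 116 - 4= -117.41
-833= -833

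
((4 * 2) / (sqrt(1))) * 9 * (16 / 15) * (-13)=-998.40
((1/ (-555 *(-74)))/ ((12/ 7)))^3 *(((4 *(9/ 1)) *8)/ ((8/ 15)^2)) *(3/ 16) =343/ 630552922275840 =0.00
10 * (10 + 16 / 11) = 1260 / 11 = 114.55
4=4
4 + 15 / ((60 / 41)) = 57 / 4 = 14.25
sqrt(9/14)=3 * sqrt(14)/14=0.80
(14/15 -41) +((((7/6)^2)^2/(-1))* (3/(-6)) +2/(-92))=-11673437/298080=-39.16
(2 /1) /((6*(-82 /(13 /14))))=-13 /3444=-0.00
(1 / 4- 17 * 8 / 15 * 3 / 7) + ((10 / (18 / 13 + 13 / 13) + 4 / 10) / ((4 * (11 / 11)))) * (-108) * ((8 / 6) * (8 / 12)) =-494243 / 4340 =-113.88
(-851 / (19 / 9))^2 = 58660281 / 361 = 162493.85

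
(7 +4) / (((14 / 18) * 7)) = 99 / 49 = 2.02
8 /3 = 2.67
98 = 98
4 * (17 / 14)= 34 / 7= 4.86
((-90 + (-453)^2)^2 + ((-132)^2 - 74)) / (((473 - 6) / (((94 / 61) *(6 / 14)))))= 11864817666102 / 199409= 59499910.57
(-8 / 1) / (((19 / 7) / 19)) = -56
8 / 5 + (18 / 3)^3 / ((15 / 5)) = 368 / 5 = 73.60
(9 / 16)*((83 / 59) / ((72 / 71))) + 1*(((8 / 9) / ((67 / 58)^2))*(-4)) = -1.88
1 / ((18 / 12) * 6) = 1 / 9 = 0.11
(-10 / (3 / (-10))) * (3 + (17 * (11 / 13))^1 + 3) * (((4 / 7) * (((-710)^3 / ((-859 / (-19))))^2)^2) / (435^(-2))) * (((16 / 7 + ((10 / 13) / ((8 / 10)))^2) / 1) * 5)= 271502660480932617163768855043559548062500000000000000 / 58613653452942133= 4632071957413609156272235000000000000.00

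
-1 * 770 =-770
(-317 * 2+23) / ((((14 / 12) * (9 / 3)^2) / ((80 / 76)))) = -24440 / 399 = -61.25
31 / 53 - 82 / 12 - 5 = -3577 / 318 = -11.25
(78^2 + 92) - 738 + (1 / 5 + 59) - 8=27446 / 5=5489.20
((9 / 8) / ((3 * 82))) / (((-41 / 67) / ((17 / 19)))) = -3417 / 511024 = -0.01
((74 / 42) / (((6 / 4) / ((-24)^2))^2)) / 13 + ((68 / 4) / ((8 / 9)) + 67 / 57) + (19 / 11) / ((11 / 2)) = 20005.49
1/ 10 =0.10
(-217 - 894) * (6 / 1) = -6666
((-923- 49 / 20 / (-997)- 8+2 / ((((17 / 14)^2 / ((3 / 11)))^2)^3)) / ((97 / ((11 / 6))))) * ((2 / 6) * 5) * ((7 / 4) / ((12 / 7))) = -938886076913950327037051366659 / 31361087104905642296277884544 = -29.94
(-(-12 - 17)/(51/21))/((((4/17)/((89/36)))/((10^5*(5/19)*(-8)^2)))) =211309941.52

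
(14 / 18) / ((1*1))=7 / 9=0.78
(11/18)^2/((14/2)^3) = 121/111132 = 0.00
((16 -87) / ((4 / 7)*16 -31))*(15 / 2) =2485 / 102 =24.36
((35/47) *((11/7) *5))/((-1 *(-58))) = 275/2726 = 0.10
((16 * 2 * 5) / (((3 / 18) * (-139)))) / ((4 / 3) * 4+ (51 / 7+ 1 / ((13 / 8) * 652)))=-42719040 / 78059203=-0.55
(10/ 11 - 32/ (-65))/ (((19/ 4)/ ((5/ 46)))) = 0.03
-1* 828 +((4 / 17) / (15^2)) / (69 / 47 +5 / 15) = -828.00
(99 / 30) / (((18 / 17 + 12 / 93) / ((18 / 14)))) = 156519 / 43820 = 3.57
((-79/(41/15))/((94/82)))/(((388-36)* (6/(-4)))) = 395/8272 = 0.05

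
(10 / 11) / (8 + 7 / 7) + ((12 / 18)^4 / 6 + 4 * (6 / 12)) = 5704 / 2673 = 2.13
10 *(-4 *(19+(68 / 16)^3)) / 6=-10215 / 16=-638.44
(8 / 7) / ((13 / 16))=128 / 91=1.41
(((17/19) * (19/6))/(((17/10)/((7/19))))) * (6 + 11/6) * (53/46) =87185/15732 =5.54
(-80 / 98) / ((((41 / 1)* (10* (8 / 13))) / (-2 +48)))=-299 / 2009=-0.15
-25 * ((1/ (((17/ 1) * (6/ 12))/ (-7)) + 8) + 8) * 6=-2276.47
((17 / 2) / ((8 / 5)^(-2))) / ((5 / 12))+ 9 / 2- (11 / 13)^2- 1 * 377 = -13561911 / 42250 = -320.99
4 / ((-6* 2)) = -1 / 3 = -0.33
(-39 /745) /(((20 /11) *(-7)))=429 /104300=0.00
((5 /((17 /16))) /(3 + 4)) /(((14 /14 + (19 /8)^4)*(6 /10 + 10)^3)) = 40960000 /2381380365371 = 0.00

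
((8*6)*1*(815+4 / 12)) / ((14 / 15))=293520 / 7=41931.43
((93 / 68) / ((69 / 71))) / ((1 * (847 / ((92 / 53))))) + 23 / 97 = 17765878 / 74025259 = 0.24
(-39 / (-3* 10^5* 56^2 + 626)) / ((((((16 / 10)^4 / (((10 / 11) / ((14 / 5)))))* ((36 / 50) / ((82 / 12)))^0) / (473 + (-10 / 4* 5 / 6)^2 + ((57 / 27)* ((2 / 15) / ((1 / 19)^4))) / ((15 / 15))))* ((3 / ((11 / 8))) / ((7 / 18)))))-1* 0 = 3260815309375 / 239719413587116032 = 0.00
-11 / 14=-0.79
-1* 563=-563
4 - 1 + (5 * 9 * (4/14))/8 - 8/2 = 17/28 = 0.61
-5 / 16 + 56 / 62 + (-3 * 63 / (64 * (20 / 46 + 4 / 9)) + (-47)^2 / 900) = -3639811 / 11606400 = -0.31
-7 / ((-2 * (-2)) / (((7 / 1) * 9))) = -110.25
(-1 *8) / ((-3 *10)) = 4 / 15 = 0.27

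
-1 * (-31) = 31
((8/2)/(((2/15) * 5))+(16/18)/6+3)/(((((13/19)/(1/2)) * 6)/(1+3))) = 361/81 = 4.46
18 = 18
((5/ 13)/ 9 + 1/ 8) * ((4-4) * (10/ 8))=0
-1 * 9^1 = -9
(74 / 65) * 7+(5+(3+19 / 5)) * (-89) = -13549 / 13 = -1042.23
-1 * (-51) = 51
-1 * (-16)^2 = -256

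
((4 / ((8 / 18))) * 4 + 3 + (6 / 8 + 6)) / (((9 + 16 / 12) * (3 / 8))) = 366 / 31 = 11.81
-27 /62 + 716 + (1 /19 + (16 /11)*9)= 9442599 /12958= 728.71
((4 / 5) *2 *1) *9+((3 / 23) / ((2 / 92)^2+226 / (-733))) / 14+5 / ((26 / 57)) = 3668893379 / 144836510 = 25.33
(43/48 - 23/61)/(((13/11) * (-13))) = -16709/494832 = -0.03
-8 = -8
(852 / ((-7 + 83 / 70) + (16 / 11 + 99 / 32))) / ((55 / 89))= -5661824 / 5199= -1089.02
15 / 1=15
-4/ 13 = -0.31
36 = 36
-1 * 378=-378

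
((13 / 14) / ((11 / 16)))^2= 10816 / 5929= 1.82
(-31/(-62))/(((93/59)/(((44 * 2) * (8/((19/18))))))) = 211.56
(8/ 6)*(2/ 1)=8/ 3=2.67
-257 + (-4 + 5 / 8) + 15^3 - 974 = 17125 / 8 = 2140.62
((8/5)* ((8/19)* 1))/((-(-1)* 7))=64/665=0.10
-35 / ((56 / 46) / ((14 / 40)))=-161 / 16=-10.06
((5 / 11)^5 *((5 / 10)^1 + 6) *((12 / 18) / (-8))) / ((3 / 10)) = -203125 / 5797836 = -0.04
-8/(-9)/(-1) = -8/9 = -0.89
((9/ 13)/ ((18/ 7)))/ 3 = 7/ 78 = 0.09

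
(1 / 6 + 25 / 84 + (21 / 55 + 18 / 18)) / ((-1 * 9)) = -2843 / 13860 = -0.21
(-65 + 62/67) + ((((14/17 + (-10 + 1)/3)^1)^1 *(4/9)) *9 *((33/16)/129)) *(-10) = -6140021/97954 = -62.68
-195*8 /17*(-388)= 605280 /17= 35604.71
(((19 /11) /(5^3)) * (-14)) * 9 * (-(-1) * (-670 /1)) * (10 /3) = 213864 /55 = 3888.44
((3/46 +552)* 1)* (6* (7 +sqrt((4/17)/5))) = 30474* sqrt(85)/391 +533295/23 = 23905.30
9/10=0.90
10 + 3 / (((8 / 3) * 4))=329 / 32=10.28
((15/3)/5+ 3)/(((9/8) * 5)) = 32/45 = 0.71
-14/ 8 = -7/ 4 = -1.75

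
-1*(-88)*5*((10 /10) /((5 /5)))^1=440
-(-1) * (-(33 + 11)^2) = -1936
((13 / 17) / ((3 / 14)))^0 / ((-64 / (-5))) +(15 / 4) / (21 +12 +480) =935 / 10944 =0.09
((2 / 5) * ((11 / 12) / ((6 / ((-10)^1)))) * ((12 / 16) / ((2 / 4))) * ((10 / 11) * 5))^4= 390625 / 1296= 301.41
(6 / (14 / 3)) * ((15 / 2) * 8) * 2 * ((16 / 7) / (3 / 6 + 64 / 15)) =518400 / 7007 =73.98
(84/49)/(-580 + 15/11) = -132/44555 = -0.00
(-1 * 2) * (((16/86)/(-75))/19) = 16/61275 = 0.00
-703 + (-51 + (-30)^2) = 146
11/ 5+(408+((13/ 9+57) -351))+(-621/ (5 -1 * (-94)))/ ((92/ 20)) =57559/ 495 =116.28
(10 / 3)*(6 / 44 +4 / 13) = 635 / 429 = 1.48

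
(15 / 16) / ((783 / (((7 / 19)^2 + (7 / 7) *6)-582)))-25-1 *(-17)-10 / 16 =-14041933 / 1507536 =-9.31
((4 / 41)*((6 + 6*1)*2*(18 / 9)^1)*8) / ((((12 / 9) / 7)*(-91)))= -1152 / 533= -2.16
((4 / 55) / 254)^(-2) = 48790225 / 4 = 12197556.25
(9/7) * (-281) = -2529/7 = -361.29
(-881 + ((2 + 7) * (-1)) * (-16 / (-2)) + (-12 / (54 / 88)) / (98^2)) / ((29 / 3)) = -20593421 / 208887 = -98.59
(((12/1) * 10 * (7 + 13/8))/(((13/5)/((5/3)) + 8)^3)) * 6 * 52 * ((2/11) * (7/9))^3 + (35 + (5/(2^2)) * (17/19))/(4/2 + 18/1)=425230988193547/149145139983312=2.85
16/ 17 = 0.94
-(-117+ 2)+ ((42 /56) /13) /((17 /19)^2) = 1729303 /15028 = 115.07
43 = 43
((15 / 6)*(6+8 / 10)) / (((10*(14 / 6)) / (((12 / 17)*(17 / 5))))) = 306 / 175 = 1.75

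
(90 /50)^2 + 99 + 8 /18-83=4429 /225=19.68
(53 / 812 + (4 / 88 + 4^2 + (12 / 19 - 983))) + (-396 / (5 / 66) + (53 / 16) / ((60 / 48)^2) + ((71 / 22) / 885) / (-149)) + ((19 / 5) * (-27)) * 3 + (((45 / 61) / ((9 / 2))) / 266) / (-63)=-931551199062217883 / 143334583415100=-6499.14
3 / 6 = 1 / 2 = 0.50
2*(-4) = -8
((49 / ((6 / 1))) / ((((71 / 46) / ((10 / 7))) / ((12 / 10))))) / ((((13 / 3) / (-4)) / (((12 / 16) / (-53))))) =5796 / 48919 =0.12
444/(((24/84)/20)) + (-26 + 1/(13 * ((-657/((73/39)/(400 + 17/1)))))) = 59088650633/1902771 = 31054.00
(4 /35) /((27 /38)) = 152 /945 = 0.16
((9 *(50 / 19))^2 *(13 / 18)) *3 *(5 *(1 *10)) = 21937500 / 361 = 60768.70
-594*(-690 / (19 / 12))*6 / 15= 1967328 / 19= 103543.58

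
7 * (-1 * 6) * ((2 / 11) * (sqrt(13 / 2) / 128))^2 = -273 / 495616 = -0.00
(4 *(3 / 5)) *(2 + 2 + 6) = 24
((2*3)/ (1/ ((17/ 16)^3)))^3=3201872665419/ 8589934592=372.75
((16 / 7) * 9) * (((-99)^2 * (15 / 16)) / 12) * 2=31503.21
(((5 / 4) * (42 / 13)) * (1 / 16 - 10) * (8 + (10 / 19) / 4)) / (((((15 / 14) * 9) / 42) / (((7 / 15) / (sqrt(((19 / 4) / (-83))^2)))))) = -1087885897 / 93860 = -11590.52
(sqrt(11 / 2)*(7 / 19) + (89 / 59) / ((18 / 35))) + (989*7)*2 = 7*sqrt(22) / 38 + 14707567 / 1062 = 13849.80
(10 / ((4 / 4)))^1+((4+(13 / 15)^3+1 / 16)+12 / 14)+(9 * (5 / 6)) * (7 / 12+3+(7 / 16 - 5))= 6219503 / 756000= 8.23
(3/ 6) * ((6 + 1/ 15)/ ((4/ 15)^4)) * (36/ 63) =43875/ 128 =342.77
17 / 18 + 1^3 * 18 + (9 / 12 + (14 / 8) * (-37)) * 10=-11179 / 18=-621.06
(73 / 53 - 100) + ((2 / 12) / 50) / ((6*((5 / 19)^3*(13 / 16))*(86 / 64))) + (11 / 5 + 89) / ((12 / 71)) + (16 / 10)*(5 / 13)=367984558853 / 833259375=441.62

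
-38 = -38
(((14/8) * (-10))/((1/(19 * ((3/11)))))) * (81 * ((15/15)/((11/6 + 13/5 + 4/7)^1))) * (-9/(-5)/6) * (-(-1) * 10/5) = -10180485/11561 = -880.59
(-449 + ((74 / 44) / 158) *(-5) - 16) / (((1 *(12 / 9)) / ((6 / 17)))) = -123.10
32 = 32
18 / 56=9 / 28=0.32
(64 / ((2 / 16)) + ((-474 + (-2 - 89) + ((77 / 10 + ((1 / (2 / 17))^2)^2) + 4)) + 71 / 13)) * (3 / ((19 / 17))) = 274971243 / 19760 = 13915.55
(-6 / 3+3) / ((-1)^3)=-1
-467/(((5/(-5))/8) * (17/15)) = 56040/17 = 3296.47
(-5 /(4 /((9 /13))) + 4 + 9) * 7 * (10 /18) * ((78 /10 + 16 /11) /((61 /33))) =2248253 /9516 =236.26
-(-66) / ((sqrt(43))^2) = 1.53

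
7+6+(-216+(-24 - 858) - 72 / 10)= -5461 / 5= -1092.20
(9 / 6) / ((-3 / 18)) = -9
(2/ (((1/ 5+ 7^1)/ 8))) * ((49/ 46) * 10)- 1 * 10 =2830/ 207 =13.67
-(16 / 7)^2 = -256 / 49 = -5.22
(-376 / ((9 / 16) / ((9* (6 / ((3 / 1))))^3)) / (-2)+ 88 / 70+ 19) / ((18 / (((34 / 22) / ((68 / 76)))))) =1296220831 / 6930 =187044.85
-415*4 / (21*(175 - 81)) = -830 / 987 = -0.84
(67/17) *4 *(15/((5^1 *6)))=134/17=7.88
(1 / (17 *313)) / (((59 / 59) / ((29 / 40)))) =29 / 212840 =0.00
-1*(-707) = 707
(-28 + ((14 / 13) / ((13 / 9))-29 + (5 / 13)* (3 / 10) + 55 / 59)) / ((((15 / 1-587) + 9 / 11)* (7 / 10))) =60551425 / 438534551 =0.14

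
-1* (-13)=13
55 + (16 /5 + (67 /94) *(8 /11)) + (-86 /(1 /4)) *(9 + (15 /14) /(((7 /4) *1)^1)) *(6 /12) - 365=-248211182 /126665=-1959.59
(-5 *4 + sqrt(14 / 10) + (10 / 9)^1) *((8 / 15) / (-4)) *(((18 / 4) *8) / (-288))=-17 / 54 + sqrt(35) / 300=-0.30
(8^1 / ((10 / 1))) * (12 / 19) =48 / 95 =0.51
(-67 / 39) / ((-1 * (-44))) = -67 / 1716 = -0.04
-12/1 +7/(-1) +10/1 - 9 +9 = -9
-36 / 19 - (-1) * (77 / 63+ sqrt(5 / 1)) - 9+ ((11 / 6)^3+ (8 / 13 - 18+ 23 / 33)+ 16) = -2463761 / 586872+ sqrt(5) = -1.96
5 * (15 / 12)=6.25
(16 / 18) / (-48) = -1 / 54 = -0.02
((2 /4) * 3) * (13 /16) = 39 /32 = 1.22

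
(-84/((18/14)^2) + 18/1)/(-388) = 443/5238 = 0.08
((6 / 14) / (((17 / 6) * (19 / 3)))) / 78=9 / 29393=0.00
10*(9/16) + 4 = 77/8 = 9.62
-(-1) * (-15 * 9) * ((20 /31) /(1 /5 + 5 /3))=-10125 /217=-46.66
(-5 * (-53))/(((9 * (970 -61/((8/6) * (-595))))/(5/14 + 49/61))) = 44644550/1267521867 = 0.04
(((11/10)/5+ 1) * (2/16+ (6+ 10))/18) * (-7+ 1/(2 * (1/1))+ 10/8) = -18361/3200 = -5.74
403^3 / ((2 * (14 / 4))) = 65450827 / 7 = 9350118.14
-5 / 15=-1 / 3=-0.33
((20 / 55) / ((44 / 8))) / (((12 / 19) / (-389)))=-14782 / 363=-40.72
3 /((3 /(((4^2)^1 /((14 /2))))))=16 /7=2.29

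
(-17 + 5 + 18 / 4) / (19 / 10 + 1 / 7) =-525 / 143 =-3.67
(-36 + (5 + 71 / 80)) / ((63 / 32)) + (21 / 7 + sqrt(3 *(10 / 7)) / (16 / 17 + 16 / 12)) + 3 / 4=-10.64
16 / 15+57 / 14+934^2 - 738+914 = 183232799 / 210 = 872537.14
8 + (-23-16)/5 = 1/5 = 0.20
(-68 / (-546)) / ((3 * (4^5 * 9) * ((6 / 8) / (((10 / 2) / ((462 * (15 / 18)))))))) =17 / 217945728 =0.00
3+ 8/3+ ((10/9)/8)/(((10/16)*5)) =257/45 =5.71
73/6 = 12.17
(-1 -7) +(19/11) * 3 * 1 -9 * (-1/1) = 68/11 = 6.18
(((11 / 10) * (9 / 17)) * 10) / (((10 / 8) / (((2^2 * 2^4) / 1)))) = 25344 / 85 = 298.16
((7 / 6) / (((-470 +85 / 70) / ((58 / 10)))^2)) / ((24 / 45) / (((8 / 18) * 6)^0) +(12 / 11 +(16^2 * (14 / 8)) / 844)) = 669522623 / 8079196795330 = 0.00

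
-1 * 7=-7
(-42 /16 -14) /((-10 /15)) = 399 /16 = 24.94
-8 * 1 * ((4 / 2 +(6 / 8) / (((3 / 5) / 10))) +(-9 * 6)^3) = 1259596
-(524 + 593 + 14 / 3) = -3365 / 3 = -1121.67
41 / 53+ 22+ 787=42918 / 53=809.77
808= 808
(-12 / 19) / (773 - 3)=-6 / 7315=-0.00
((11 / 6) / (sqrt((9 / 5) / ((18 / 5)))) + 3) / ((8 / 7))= 4.89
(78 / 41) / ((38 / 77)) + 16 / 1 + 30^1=38837 / 779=49.85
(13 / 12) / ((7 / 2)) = 13 / 42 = 0.31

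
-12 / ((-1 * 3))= 4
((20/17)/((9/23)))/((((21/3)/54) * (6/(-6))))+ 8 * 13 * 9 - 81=98985/119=831.81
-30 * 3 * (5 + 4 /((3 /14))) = -2130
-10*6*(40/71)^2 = -19.04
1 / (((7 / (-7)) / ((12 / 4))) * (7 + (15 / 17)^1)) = -0.38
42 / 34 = 21 / 17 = 1.24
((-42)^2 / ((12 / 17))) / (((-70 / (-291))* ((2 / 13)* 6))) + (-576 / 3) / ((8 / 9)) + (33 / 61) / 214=2881912659 / 261080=11038.43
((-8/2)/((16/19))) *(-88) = 418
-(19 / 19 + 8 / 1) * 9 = -81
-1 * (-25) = 25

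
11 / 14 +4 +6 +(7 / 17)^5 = 214633705 / 19877998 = 10.80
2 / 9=0.22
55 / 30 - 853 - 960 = -10867 / 6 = -1811.17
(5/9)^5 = 3125/59049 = 0.05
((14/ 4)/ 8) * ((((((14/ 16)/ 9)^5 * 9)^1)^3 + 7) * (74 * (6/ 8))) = 18015972997469679670172263333/ 105995796271187792177922048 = 169.97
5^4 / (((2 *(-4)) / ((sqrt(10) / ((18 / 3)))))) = -625 *sqrt(10) / 48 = -41.18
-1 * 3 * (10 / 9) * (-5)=50 / 3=16.67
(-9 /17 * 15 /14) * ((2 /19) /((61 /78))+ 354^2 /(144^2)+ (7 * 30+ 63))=-2795621505 /17653888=-158.36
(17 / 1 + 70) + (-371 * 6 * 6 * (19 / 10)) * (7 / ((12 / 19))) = -2811681 / 10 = -281168.10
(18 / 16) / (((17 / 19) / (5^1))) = 855 / 136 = 6.29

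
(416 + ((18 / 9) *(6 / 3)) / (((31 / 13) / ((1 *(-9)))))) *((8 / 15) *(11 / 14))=546832 / 3255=168.00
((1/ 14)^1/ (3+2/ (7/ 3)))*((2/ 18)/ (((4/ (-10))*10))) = -1/ 1944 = -0.00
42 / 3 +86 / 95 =14.91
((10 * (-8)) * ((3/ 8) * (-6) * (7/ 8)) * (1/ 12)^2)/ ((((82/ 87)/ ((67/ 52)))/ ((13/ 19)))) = 204015/ 199424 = 1.02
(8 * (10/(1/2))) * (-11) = -1760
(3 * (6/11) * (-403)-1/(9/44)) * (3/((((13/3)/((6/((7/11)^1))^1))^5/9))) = -5458613723513280/6240321451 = -874732.78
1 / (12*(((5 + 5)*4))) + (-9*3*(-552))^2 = 222129216.00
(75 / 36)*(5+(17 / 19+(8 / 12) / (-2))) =7925 / 684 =11.59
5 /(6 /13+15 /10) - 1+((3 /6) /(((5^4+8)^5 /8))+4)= 9587022152615141 /1727696571672681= 5.55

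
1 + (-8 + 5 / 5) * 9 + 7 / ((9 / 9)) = -55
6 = 6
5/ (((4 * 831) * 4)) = 5/ 13296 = 0.00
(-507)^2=257049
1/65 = 0.02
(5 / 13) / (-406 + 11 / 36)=-36 / 37973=-0.00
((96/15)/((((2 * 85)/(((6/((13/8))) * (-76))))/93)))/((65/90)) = -97708032/71825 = -1360.36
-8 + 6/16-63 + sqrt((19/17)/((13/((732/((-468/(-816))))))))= -565/8 + 4 * sqrt(1159)/13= -60.15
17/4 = 4.25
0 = 0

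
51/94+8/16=49/47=1.04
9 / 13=0.69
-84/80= -1.05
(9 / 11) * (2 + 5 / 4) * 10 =585 / 22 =26.59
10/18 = 5/9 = 0.56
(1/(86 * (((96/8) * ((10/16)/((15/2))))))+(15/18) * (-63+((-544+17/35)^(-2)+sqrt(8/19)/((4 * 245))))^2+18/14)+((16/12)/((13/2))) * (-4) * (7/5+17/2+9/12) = 661220779047283785947003141597/200366379542111426144979660-1628435293 * sqrt(38)/144387937071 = 3299.99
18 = 18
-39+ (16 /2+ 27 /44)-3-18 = -2261 /44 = -51.39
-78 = -78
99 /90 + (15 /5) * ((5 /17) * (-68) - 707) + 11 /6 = -32671 /15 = -2178.07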